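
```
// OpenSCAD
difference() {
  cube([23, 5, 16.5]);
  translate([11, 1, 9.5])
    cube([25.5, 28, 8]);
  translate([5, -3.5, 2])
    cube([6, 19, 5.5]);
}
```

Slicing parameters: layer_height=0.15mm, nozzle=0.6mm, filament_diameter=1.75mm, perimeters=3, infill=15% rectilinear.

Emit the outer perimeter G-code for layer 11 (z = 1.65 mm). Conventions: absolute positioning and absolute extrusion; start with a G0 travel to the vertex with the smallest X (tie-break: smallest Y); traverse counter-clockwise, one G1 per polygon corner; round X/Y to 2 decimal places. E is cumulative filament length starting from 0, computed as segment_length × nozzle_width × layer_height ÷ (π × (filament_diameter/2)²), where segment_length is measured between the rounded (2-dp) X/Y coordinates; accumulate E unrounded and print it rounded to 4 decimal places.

At z = 1.65 mm: the cube is present — its section is the full 23×5 rectangle; the cube at (11, 1) is not intersected at this z (z outside [9.5, 17.5]); the cube at (5, -3.5) does not reach this height (z outside [2, 7.5]); After the difference (first − rest): none of the subtracted shapes is present at this height, so the 23×5 cube is unchanged — 1 connected region. The outline is a single polygon with 4 vertices. Extrusion per mm of travel: 0.6 × 0.15 / (π × 0.875²) = 0.037418. Accumulating E over each segment gives final E = 2.0954.

G0 X0.00 Y0.00 Z1.65
G1 X23.00 Y0.00 E0.8606
G1 X23.00 Y5.00 E1.0477
G1 X0.00 Y5.00 E1.9083
G1 X0.00 Y0.00 E2.0954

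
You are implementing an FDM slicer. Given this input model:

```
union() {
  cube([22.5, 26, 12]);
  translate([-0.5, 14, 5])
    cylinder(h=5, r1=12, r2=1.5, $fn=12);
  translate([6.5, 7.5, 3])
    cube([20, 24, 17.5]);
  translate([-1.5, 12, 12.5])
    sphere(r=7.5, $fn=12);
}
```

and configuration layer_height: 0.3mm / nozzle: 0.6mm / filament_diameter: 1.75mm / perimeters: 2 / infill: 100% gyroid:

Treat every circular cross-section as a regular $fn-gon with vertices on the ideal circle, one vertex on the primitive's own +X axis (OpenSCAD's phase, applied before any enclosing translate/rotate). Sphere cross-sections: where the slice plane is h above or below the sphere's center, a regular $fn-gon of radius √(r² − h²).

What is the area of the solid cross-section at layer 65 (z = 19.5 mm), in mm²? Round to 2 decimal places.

At z = 19.5 mm: the cube does not reach this height (z outside [0, 12]); the cone at (-0.5, 14) is not intersected at this z (z outside [5, 10]); the cube at (6.5, 7.5) is present — its section is the full 20×24 rectangle (area 480.00 mm²); the r=7.5 sphere at (-1.5, 12) slices to a regular 12-gon of circumradius 2.693 (√(r²−h²) with h=7 from center) (area = (12/2)·2.693²·sin(360°/12) = 21.75 mm²); Merging all regions: the 2 present regions are separate (no shared area or edge), so areas and boundary lengths simply add and each stays a separate island — area = 501.75 mm². Overall, the cross-section has 2 separate islands. Net area = 501.75 mm².

501.75 mm²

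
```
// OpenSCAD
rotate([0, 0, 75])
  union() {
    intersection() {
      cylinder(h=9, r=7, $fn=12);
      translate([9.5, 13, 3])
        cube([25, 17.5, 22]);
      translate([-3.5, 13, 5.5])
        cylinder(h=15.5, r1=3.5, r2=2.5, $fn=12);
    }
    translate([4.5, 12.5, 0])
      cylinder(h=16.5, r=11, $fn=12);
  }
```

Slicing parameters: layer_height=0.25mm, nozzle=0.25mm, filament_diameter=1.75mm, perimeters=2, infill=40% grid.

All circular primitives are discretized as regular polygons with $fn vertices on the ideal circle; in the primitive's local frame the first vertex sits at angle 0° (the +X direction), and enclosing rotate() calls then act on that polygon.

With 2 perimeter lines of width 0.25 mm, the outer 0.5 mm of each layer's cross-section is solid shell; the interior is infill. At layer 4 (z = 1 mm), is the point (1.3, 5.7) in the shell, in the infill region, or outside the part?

outside

At z = 1 mm: the r=7 cylinder contributes a regular 12-gon of circumradius 7; the cube at (9.5, 13) is not intersected at this z (z outside [3, 25]); the cone at (-3.5, 13) does not reach this height (z outside [5.5, 21]); After intersecting: at least one operand is absent at this height, so nothing remains; the r=11 cylinder at (4.5, 12.5) contributes a regular 12-gon of circumradius 11; Merging all regions: only the r=11 cylinder at (4.5, 12.5) is present, so the union is just that shape — 1 connected region; (rotated 75° about Z; rotation is an isometry so areas/perimeters/island counts are preserved). Overall, the cross-section is a single solid region. Undo the 75° rotation: the query point maps to (5.842, 0.220) in the un-rotated model frame. The nearest boundary edge runs (4.50, 1.50)→(10.00, 2.97); distance from the point to it = 1.58 mm. The point is not inside any of the regions above, so it lies outside the cross-section (1.58 mm from the nearest boundary).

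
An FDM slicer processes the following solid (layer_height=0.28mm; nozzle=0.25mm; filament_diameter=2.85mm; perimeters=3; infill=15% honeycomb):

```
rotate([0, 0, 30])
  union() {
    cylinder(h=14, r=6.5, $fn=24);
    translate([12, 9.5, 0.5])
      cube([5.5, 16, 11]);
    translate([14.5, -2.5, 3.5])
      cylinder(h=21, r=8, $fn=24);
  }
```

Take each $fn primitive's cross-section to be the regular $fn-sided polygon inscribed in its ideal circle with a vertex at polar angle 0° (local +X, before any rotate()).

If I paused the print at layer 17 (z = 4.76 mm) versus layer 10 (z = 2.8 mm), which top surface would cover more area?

layer 17 (z = 4.76 mm)

Layer 17 (z = 4.76): the cylinder: section is a regular 24-gon, circumradius r=6.5 (area = (24/2)·6.500²·sin(360°/24) = 131.22 mm²); the cube at (12, 9.5) is present — its section is the full 5.5×16 rectangle (area 88.00 mm²); the r=8 cylinder at (14.5, -2.5) gives a regular 24-gon of circumradius 8 (constant along its height) (area = (24/2)·8.000²·sin(360°/24) = 198.77 mm²); Merging all regions: the 3 present regions are separate (no shared area or edge), so areas and boundary lengths simply add and each stays a separate island — area = 417.99 mm²; (whole slice rotated 30° about Z — lengths, areas and connectivity unchanged). So its area = 417.99 mm². Layer 10 (z = 2.8): the r=6.5 cylinder contributes a regular 24-gon of circumradius 6.5 (area = (24/2)·6.500²·sin(360°/24) = 131.22 mm²); the cube at (12, 9.5) is present — its section is the full 5.5×16 rectangle (area 88.00 mm²); the cylinder at (14.5, -2.5) does not reach this height (z outside [3.5, 24.5]); Taking the union: the 2 present regions are separate (no shared area or edge), so areas and boundary lengths simply add and each stays a separate island — area = 219.22 mm²; (whole slice rotated 30° about Z — lengths, areas and connectivity unchanged). So its area = 219.22 mm². Layer 17 is larger (417.99 vs 219.22 mm²).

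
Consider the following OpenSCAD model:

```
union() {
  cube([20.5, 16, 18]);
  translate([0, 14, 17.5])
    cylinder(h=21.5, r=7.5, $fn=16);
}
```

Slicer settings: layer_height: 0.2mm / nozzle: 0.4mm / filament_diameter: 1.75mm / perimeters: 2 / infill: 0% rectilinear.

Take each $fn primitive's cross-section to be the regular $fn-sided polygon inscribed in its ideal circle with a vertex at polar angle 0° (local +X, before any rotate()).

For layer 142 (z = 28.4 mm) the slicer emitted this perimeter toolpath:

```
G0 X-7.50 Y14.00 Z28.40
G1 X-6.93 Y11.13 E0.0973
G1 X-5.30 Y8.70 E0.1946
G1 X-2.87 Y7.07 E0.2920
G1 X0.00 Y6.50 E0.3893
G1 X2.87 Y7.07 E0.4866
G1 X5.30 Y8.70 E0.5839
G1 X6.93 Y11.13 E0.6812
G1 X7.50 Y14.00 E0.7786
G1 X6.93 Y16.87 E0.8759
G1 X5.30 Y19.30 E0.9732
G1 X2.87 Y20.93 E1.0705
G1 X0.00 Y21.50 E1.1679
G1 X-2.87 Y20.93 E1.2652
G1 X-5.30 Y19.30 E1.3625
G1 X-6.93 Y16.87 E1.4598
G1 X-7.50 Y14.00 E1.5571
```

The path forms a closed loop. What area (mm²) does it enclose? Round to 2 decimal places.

172.17 mm²

Apply the shoelace formula to the sequence of (X, Y) vertices; enclosed area = 172.17 mm².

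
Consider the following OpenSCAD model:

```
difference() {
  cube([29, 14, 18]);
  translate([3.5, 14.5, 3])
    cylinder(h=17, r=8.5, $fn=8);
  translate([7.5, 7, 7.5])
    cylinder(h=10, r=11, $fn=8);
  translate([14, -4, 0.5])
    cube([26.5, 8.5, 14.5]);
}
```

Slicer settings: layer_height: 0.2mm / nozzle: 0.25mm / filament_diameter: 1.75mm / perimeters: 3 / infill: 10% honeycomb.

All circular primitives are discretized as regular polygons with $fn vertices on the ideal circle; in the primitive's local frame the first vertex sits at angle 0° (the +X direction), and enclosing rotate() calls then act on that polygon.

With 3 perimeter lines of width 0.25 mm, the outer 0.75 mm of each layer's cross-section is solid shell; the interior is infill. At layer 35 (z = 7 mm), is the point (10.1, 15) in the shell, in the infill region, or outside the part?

At z = 7 mm: the 29×14 cube contributes its full rectangle; the r=8.5 cylinder at (3.5, 14.5) gives a regular 8-gon of circumradius 8.5 (constant along its height); the cylinder at (7.5, 7) is not intersected at this z (z outside [7.5, 17.5]); the cube at (14, -4) is present — its section is the full 26.5×8.5 rectangle; Subtracting the remaining from the first: starting from the 29×14 cube, the r=8.5 cylinder at (3.5, 14.5) partially overlaps it — only the 72.35 mm² overlap (of its 204.35 mm²) is removed, clipping the outline; the 26.5×8.5 cube at (14, -4) partially overlaps it — only the 67.50 mm² overlap (of its 225.25 mm²) is removed, clipping the outline — 1 connected region. Overall, the cross-section is a single solid region. The nearest boundary edge runs (9.51, 8.49)→(11.79, 14.00); distance from the point to it = 1.97 mm. The point is not inside any of the regions above, so it lies outside the cross-section (1.97 mm from the nearest boundary).

outside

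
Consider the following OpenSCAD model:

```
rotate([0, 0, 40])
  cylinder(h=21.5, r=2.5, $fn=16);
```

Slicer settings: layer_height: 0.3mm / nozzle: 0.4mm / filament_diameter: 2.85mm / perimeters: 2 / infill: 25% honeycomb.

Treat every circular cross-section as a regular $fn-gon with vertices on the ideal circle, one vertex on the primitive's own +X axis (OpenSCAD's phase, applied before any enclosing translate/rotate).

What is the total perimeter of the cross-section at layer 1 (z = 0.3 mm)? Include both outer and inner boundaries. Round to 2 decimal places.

At z = 0.3 mm: the cylinder: section is a regular 16-gon, circumradius r=2.5 (perimeter = 2·16·2.500·sin(180°/16) = 15.61 mm); (rotated 40° about Z; rotation is an isometry so areas/perimeters/island counts are preserved). Overall, the cross-section is a single solid region. Total boundary length (outer) = 15.61 mm.

15.61 mm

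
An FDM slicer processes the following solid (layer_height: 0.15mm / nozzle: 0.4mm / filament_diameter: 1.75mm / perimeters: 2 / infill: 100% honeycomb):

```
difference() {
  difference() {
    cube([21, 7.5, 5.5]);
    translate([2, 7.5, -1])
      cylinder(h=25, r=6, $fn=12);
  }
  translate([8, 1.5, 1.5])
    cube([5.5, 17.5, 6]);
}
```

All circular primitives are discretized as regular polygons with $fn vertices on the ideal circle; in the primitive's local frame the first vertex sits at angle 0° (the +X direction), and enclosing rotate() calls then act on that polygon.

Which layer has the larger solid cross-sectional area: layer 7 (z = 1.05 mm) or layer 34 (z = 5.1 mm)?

layer 7 (z = 1.05 mm)

Layer 7 (z = 1.05): the 21×7.5 cube contributes its full rectangle (area 157.50 mm²); the r=6 cylinder at (2, 7.5) gives a regular 12-gon of circumradius 6 (constant along its height) (area = (12/2)·6.000²·sin(360°/12) = 108.00 mm²); After the difference (first − rest): starting from the 21×7.5 cube (157.50 mm²), the r=6 cylinder at (2, 7.5) partially overlaps it — only the 38.46 mm² overlap (of its 108.00 mm²) is removed, clipping the outline — area = 119.04 mm²; the cube at (8, 1.5) is absent (z outside [1.5, 7.5]); Taking the first minus the rest: none of the subtracted shapes is present at this height, so the result so far is unchanged — area = 119.04 mm². So its area = 119.04 mm². Layer 34 (z = 5.1): the cube is present — its section is the full 21×7.5 rectangle (area 157.50 mm²); the r=6 cylinder at (2, 7.5) contributes a regular 12-gon of circumradius 6 (area = (12/2)·6.000²·sin(360°/12) = 108.00 mm²); After the difference (first − rest): starting from the 21×7.5 cube (157.50 mm²), the r=6 cylinder at (2, 7.5) partially overlaps it — only the 38.46 mm² overlap (of its 108.00 mm²) is removed, clipping the outline — area = 119.04 mm²; the 5.5×17.5 cube at (8, 1.5) contributes its full rectangle (area 96.25 mm²); Taking the first minus the rest: starting from that combined region (119.04 mm²), the 5.5×17.5 cube at (8, 1.5) partially overlaps it — only the 33.00 mm² overlap (of its 96.25 mm²) is removed, clipping the outline — area = 86.04 mm². So its area = 86.04 mm². Layer 7 is larger (119.04 vs 86.04 mm²).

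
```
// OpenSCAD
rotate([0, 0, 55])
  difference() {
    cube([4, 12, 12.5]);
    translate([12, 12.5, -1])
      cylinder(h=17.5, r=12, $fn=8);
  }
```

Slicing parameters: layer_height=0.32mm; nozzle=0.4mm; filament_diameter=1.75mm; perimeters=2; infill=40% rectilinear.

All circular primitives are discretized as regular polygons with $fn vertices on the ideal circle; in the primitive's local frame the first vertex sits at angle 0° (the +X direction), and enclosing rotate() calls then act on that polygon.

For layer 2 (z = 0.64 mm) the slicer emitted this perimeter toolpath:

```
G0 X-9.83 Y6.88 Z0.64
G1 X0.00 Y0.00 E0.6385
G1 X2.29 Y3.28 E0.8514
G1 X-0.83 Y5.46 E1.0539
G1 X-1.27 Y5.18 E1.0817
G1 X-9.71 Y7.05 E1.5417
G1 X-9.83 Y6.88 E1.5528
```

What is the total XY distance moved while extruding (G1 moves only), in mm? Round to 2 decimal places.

29.18 mm

Sum the Euclidean lengths of each G1 segment: total = 29.18 mm.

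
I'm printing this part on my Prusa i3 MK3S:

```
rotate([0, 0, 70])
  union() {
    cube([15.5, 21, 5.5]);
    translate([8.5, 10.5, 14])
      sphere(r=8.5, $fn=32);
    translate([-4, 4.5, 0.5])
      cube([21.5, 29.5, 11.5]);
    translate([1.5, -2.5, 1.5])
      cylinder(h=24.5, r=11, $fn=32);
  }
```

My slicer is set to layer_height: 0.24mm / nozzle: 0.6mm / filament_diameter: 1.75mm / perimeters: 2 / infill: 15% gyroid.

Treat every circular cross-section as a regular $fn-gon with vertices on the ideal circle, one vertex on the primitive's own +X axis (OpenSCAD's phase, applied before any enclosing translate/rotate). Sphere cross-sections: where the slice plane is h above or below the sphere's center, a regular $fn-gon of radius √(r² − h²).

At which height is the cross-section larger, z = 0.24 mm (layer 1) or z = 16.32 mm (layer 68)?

layer 68 (z = 16.32 mm)

Layer 1 (z = 0.24): the 15.5×21 cube contributes its full rectangle (area 325.50 mm²); the sphere at (8.5, 10.5) is absent (|z−center|=13.760 > r=8.5); the cube at (-4, 4.5) is not intersected at this z (z outside [0.5, 12]); the cylinder at (1.5, -2.5) is not intersected at this z (z outside [1.5, 26]); Combining (union): only the 15.5×21 cube is present, so the union is just that shape — area = 325.50 mm²; (rotated 70° about Z; rotation is an isometry so areas/perimeters/island counts are preserved). So its area = 325.50 mm². Layer 68 (z = 16.32): the cube is absent (z outside [0, 5.5]); the r=8.5 sphere at (8.5, 10.5) contributes a regular 32-gon of circumradius √(8.5²−2.32²) = 8.177 (area = (32/2)·8.177²·sin(360°/32) = 208.72 mm²); the cube at (-4, 4.5) is absent (z outside [0.5, 12]); the cylinder at (1.5, -2.5): section is a regular 32-gon, circumradius r=11 (area = (32/2)·11.000²·sin(360°/32) = 377.69 mm²); Combining (union): the regions partially overlap — summed areas 586.42 mm² minus the doubly-counted overlap 35.57 mm² gives 550.85 mm² — area = 550.85 mm²; (whole slice rotated 70° about Z — lengths, areas and connectivity unchanged). So its area = 550.85 mm². Layer 68 is larger (550.85 vs 325.50 mm²).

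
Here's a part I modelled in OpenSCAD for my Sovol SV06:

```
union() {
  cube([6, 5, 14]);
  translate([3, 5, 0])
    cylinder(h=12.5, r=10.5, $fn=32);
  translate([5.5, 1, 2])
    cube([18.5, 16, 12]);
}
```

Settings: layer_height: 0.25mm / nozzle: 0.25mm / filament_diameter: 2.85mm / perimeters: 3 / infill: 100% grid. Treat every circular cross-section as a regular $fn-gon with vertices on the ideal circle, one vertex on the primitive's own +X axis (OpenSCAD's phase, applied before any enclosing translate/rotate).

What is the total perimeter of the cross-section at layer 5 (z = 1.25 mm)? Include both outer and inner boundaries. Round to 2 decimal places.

65.87 mm

At z = 1.25 mm: the cube (footprint 6×5) is included at this height (perimeter 22.00 mm); the cylinder at (3, 5): section is a regular 32-gon, circumradius r=10.5 (perimeter = 2·32·10.500·sin(180°/32) = 65.87 mm); the cube at (5.5, 1) is absent (z outside [2, 14]); Combining (union): the 6×5 cube lies entirely inside the r=10.5 cylinder at (3, 5), so the union is just the r=10.5 cylinder at (3, 5) — boundary = 65.87 mm. Overall, the cross-section is a single solid region. Total boundary length (outer) = 65.87 mm.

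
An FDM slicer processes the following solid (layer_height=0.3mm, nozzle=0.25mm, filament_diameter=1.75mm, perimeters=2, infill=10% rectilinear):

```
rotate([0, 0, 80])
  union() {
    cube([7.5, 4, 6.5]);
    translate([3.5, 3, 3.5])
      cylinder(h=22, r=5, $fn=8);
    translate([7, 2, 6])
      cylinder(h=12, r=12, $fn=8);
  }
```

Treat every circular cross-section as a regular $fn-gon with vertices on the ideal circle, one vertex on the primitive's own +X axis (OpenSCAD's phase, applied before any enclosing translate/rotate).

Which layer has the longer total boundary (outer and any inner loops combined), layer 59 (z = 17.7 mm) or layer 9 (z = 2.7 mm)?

layer 59 (z = 17.7 mm)

Layer 59 (z = 17.7): the cube is absent (z outside [0, 6.5]); the cylinder at (3.5, 3): section is a regular 8-gon, circumradius r=5 (perimeter = 2·8·5.000·sin(180°/8) = 30.61 mm); the r=12 cylinder at (7, 2) contributes a regular 8-gon of circumradius 12 (perimeter = 2·8·12.000·sin(180°/8) = 73.48 mm); Combining (union): the r=5 cylinder at (3.5, 3) lies entirely inside the r=12 cylinder at (7, 2), so the union is just the r=12 cylinder at (7, 2) — boundary = 73.48 mm; (rotated 80° about Z; rotation is an isometry so areas/perimeters/island counts are preserved). So its perimeter = 73.48 mm. Layer 9 (z = 2.7): the 7.5×4 cube contributes its full rectangle (perimeter 23.00 mm); the cylinder at (3.5, 3) does not reach this height (z outside [3.5, 25.5]); the cylinder at (7, 2) is not intersected at this z (z outside [6, 18]); Combining (union): only the 7.5×4 cube is present, so the union is just that shape — boundary = 23.00 mm; (rotated 80° about Z; rotation is an isometry so areas/perimeters/island counts are preserved). So its perimeter = 23.00 mm. Layer 59 is larger (73.48 vs 23.00 mm).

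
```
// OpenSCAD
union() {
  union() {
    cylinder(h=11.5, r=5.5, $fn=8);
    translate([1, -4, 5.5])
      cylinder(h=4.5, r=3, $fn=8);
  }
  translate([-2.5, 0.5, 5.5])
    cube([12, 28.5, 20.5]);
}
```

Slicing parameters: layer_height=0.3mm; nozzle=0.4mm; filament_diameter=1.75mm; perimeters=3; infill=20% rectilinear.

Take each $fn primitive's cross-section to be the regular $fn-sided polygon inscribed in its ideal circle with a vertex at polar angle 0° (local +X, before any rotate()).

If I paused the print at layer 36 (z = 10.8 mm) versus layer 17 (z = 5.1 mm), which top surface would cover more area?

layer 36 (z = 10.8 mm)

Layer 36 (z = 10.8): the r=5.5 cylinder contributes a regular 8-gon of circumradius 5.5 (area = (8/2)·5.500²·sin(360°/8) = 85.56 mm²); the cylinder at (1, -4) is absent (z outside [5.5, 10]); Taking the union: only the r=5.5 cylinder is present, so the union is just that shape — area = 85.56 mm²; the 12×28.5 cube at (-2.5, 0.5) contributes its full rectangle (area 342.00 mm²); Merging all regions: the regions partially overlap — summed areas 427.56 mm² minus the doubly-counted overlap 29.90 mm² gives 397.66 mm² — area = 397.66 mm². So its area = 397.66 mm². Layer 17 (z = 5.1): the r=5.5 cylinder contributes a regular 8-gon of circumradius 5.5 (area = (8/2)·5.500²·sin(360°/8) = 85.56 mm²); the cylinder at (1, -4) does not reach this height (z outside [5.5, 10]); Merging all regions: only the r=5.5 cylinder is present, so the union is just that shape — area = 85.56 mm²; the cube at (-2.5, 0.5) does not reach this height (z outside [5.5, 26]); Taking the union: only that combined region is present, so the union is just that shape — area = 85.56 mm². So its area = 85.56 mm². Layer 36 is larger (397.66 vs 85.56 mm²).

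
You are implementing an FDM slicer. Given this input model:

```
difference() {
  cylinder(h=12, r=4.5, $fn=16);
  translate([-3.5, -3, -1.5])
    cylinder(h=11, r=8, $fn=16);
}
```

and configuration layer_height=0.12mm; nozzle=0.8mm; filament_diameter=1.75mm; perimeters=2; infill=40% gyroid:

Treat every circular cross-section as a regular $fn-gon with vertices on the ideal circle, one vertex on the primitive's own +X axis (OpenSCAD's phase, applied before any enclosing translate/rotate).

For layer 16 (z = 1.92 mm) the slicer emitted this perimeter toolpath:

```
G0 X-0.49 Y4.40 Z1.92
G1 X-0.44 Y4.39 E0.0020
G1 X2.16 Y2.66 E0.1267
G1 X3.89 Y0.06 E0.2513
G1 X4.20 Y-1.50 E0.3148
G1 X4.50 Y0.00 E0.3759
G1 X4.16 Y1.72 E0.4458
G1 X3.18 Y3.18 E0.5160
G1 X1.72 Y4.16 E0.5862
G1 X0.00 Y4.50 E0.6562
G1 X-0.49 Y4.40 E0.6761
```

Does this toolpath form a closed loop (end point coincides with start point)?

Start point (G0): (-0.49, 4.40). End point (last G1): the path returns to the start — closed.

yes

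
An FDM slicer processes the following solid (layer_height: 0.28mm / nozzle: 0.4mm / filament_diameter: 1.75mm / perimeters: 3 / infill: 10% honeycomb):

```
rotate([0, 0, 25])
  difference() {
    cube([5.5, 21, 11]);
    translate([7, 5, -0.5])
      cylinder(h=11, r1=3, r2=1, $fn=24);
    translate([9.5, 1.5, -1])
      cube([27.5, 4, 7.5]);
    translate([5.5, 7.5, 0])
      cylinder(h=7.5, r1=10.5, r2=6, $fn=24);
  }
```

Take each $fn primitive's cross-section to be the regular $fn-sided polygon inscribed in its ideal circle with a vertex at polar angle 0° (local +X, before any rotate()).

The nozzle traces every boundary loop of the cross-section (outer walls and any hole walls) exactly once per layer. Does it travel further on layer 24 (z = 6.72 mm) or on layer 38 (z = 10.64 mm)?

Layer 24 (z = 6.72): the cube is present — its section is the full 5.5×21 rectangle (perimeter 53.00 mm); the cone at (7, 5) (r1=3→r2=1) has section circumradius 1.687 here — a regular 24-gon (perimeter = 2·24·1.687·sin(180°/24) = 10.57 mm); the cube at (9.5, 1.5) is absent (z outside [-1, 6.5]); the cone at (5.5, 7.5): at t=0.896 of its height the radius interpolates to r₁+(r₂−r₁)t = 6.468, giving a regular 24-gon of that circumradius (perimeter = 2·24·6.468·sin(180°/24) = 40.52 mm); Taking the first minus the rest: starting from the 5.5×21 cube, the cone at (7, 5) partially overlaps it — only the 0.18 mm² overlap (of its 8.84 mm²) is removed, clipping the outline; the cone at (5.5, 7.5) partially overlaps it — only the 60.58 mm² overlap (of its 129.93 mm²) is removed, clipping the outline — boundary = 46.51 mm; (rotated 25° about Z; rotation is an isometry so areas/perimeters/island counts are preserved). So its perimeter = 46.51 mm. Layer 38 (z = 10.64): the cube is present — its section is the full 5.5×21 rectangle (perimeter 53.00 mm); the cone at (7, 5) is absent (z outside [-0.5, 10.5]); the cube at (9.5, 1.5) does not reach this height (z outside [-1, 6.5]); the cone at (5.5, 7.5) does not reach this height (z outside [0, 7.5]); Subtracting the remaining from the first: none of the subtracted shapes is present at this height, so the 5.5×21 cube is unchanged — boundary = 53.00 mm; (rotated 25° about Z; rotation is an isometry so areas/perimeters/island counts are preserved). So its perimeter = 53.00 mm. Layer 38 is larger (53.00 vs 46.51 mm).

layer 38 (z = 10.64 mm)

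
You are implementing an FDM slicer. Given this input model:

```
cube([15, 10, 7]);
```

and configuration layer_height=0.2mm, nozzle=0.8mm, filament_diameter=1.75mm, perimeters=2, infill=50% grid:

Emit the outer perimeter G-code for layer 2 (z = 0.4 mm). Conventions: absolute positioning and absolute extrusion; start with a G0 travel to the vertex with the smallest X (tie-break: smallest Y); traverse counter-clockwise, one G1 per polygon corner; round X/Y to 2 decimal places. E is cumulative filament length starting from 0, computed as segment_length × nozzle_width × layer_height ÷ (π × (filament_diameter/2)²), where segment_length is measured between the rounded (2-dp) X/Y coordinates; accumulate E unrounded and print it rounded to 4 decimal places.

G0 X0.00 Y0.00 Z0.40
G1 X15.00 Y0.00 E0.9978
G1 X15.00 Y10.00 E1.6630
G1 X0.00 Y10.00 E2.6608
G1 X0.00 Y0.00 E3.3260

At z = 0.4 mm: the cube (footprint 15×10) is included at this height. The outline is a single polygon with 4 vertices. Extrusion per mm of travel: 0.8 × 0.2 / (π × 0.875²) = 0.066520. Accumulating E over each segment gives final E = 3.3260.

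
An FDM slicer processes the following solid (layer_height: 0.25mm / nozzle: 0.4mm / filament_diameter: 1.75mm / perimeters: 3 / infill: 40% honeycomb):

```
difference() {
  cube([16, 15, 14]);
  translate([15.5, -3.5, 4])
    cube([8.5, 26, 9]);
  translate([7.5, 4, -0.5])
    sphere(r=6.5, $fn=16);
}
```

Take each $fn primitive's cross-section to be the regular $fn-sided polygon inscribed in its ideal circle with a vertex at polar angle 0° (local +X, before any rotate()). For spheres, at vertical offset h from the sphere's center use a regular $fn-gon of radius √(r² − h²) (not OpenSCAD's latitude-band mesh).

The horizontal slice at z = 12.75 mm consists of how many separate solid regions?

At z = 12.75 mm: the 16×15 cube contributes its full rectangle; the cube at (15.5, -3.5) (footprint 8.5×26) is included at this height; the sphere at (7.5, 4) is not intersected at this z (|z−center|=13.250 > r=6.5); Subtracting the remaining from the first: starting from the 16×15 cube, the 8.5×26 cube at (15.5, -3.5) partially overlaps it — only the 7.50 mm² overlap (of its 221.00 mm²) is removed, clipping the outline — 1 connected region. The result has 1 disconnected region.

1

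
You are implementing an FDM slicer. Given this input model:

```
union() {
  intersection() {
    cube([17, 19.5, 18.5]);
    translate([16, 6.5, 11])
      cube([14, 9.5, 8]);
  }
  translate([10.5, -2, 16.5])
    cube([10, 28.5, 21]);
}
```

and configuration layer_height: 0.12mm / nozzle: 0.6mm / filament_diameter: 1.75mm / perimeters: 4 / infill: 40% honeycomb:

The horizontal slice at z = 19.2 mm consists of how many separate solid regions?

1

At z = 19.2 mm: the cube is not intersected at this z (z outside [0, 18.5]); the cube at (16, 6.5) does not reach this height (z outside [11, 19]); Taking the intersection: at least one operand is absent at this height, so nothing remains; the cube at (10.5, -2) (footprint 10×28.5) is included at this height; Merging all regions: only the 10×28.5 cube at (10.5, -2) is present, so the union is just that shape — 1 connected region. The result has 1 disconnected region.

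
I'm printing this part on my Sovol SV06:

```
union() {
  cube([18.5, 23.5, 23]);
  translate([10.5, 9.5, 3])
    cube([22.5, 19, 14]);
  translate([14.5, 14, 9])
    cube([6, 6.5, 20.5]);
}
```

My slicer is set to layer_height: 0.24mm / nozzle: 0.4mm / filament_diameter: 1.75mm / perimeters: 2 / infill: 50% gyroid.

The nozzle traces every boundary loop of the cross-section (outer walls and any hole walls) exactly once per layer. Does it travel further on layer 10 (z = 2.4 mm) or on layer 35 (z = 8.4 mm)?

layer 35 (z = 8.4 mm)

Layer 10 (z = 2.4): the 18.5×23.5 cube contributes its full rectangle (perimeter 84.00 mm); the cube at (10.5, 9.5) does not reach this height (z outside [3, 17]); the cube at (14.5, 14) is absent (z outside [9, 29.5]); Merging all regions: only the 18.5×23.5 cube is present, so the union is just that shape — boundary = 84.00 mm. So its perimeter = 84.00 mm. Layer 35 (z = 8.4): the cube is present — its section is the full 18.5×23.5 rectangle (perimeter 84.00 mm); the 22.5×19 cube at (10.5, 9.5) contributes its full rectangle (perimeter 83.00 mm); the cube at (14.5, 14) is not intersected at this z (z outside [9, 29.5]); Combining (union): the regions partially overlap (shared area 112.00 mm²), so the edge portions inside another operand are dropped and the merged outline is re-measured after clipping — boundary = 123.00 mm. So its perimeter = 123.00 mm. Layer 35 is larger (123.00 vs 84.00 mm).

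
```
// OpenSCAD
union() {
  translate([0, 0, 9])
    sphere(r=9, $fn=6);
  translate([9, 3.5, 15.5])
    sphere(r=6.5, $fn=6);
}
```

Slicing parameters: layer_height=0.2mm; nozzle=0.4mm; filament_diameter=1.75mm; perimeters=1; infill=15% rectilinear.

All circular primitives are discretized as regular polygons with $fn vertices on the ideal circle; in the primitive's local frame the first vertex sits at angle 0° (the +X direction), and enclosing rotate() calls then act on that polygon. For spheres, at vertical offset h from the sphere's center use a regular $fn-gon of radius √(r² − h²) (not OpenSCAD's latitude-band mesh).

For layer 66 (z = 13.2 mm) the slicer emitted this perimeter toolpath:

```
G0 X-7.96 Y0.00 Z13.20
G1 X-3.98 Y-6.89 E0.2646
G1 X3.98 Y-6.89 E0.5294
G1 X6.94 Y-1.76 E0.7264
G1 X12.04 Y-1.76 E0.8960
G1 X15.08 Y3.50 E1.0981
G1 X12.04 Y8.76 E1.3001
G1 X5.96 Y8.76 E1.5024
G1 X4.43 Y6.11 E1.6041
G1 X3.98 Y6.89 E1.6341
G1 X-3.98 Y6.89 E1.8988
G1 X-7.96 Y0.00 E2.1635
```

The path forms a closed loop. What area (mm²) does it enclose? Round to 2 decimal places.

Apply the shoelace formula to the sequence of (X, Y) vertices; enclosed area = 242.44 mm².

242.44 mm²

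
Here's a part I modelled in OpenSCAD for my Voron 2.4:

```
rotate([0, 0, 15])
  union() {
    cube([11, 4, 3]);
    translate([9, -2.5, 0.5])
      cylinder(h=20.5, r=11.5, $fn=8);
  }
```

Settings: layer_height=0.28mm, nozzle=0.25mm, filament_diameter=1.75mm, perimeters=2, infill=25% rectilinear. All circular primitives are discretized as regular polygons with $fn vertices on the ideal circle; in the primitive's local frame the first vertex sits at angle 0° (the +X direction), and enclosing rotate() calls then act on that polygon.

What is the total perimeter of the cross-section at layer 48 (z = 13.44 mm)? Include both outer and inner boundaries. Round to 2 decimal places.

70.41 mm

At z = 13.44 mm: the cube does not reach this height (z outside [0, 3]); the r=11.5 cylinder at (9, -2.5) gives a regular 8-gon of circumradius 11.5 (constant along its height) (perimeter = 2·8·11.500·sin(180°/8) = 70.41 mm); Combining (union): only the r=11.5 cylinder at (9, -2.5) is present, so the union is just that shape — boundary = 70.41 mm; (whole slice rotated 15° about Z — lengths, areas and connectivity unchanged). Overall, the cross-section is a single solid region. Total boundary length (outer) = 70.41 mm.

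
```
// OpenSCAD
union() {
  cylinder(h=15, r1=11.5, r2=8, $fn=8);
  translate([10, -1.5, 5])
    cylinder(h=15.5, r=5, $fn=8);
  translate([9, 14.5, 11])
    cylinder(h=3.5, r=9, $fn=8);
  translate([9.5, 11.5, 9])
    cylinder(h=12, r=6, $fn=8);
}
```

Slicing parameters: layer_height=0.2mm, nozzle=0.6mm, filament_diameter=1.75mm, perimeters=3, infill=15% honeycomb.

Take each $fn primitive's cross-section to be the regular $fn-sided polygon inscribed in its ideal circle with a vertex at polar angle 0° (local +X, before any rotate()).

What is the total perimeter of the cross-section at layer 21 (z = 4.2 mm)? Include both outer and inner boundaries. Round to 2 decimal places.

64.41 mm

At z = 4.2 mm: the cone (r1=11.5→r2=8) has section circumradius 10.520 here — a regular 8-gon (perimeter = 2·8·10.520·sin(180°/8) = 64.41 mm); the cylinder at (10, -1.5) is not intersected at this z (z outside [5, 20.5]); the cylinder at (9, 14.5) is not intersected at this z (z outside [11, 14.5]); the cylinder at (9.5, 11.5) is absent (z outside [9, 21]); Combining (union): only the cone is present, so the union is just that shape — boundary = 64.41 mm. Overall, the cross-section is a single solid region. Total boundary length (outer) = 64.41 mm.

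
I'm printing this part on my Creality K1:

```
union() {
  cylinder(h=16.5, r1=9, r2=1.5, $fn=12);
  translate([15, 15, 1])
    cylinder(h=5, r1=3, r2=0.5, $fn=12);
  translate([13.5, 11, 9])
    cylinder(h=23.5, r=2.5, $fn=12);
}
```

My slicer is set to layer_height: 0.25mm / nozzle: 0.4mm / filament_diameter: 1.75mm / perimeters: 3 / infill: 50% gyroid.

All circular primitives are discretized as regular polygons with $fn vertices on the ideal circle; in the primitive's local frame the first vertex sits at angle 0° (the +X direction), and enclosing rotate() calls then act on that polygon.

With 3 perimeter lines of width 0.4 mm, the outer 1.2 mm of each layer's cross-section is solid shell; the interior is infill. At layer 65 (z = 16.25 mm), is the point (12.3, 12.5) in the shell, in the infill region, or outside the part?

shell

At z = 16.25 mm: the cone contributes a regular 12-gon of circumradius 1.614 (interpolated between r1=9 and r2=1.5 at t=0.985); the cone at (15, 15) is not intersected at this z (z outside [1, 6]); the r=2.5 cylinder at (13.5, 11) contributes a regular 12-gon of circumradius 2.5; Taking the union: the 2 present regions are separate (no shared area or edge), so areas and boundary lengths simply add and each stays a separate island — 2 connected regions. Overall, the cross-section has 2 separate islands. The nearest boundary edge runs (11.33, 12.25)→(12.25, 13.17); distance from the point to it = 0.51 mm. (Shell/infill is judged within the island containing the point — the largest one.) The point is inside the cross-section, 0.51 mm from the nearest boundary — within the 1.2 mm shell band (3 × 0.4).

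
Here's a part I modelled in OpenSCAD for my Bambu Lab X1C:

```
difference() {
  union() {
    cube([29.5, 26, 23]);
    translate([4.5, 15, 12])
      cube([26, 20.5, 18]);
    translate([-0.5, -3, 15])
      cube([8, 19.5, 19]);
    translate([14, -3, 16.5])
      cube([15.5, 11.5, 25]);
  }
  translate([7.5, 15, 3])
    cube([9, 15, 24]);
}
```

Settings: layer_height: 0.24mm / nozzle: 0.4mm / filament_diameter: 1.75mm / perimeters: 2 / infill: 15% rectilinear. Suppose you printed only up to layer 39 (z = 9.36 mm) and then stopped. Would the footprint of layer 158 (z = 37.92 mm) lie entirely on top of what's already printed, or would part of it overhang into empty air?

part overhangs

Compare the two slices. At z = 9.36: the cube (footprint 29.5×26) is included at this height (area 767.00 mm²); the cube at (4.5, 15) is not intersected at this z (z outside [12, 30]); the cube at (-0.5, -3) is absent (z outside [15, 34]); the cube at (14, -3) is not intersected at this z (z outside [16.5, 41.5]); Combining (union): only the 29.5×26 cube is present, so the union is just that shape — area = 767.00 mm²; the cube at (7.5, 15) is present — its section is the full 9×15 rectangle (area 135.00 mm²); Taking the first minus the rest: starting from that combined region (767.00 mm²), the 9×15 cube at (7.5, 15) partially overlaps it — only the 99.00 mm² overlap (of its 135.00 mm²) is removed, clipping the outline — area = 668.00 mm². At z = 37.92: the cube is not intersected at this z (z outside [0, 23]); the cube at (4.5, 15) is absent (z outside [12, 30]); the cube at (-0.5, -3) is absent (z outside [15, 34]); the 15.5×11.5 cube at (14, -3) contributes its full rectangle (area 178.25 mm²); Combining (union): only the 15.5×11.5 cube at (14, -3) is present, so the union is just that shape — area = 178.25 mm²; the cube at (7.5, 15) does not reach this height (z outside [3, 27]); Taking the first minus the rest: none of the subtracted shapes is present at this height, so that combined region is unchanged — area = 178.25 mm². Checking containment: at z = 37.92 the cross-section extends beyond the z = 9.36 cross-section by about 46.50 mm².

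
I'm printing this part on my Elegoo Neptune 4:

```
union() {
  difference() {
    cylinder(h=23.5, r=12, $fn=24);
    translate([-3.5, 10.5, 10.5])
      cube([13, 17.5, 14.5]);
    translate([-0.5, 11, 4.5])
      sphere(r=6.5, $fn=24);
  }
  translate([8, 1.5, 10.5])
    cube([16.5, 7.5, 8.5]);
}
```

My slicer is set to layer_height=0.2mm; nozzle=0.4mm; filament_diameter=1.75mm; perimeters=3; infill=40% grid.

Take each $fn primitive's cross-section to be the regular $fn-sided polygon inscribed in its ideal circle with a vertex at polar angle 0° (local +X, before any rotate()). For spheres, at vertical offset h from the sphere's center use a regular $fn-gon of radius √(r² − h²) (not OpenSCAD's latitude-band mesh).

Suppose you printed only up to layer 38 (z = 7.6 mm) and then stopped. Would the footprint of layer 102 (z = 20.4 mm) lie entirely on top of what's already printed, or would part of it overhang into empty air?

Compare the two slices. At z = 7.6: the r=12 cylinder gives a regular 24-gon of circumradius 12 (constant along its height) (area = (24/2)·12.000²·sin(360°/24) = 447.24 mm²); the cube at (-3.5, 10.5) does not reach this height (z outside [10.5, 25]); the r=6.5 sphere at (-0.5, 11) slices to a regular 24-gon of circumradius 5.713 (√(r²−h²) with h=3.1 from center) (area = (24/2)·5.713²·sin(360°/24) = 101.37 mm²); After the difference (first − rest): starting from the r=12 cylinder (447.24 mm²), the r=6.5 sphere at (-0.5, 11) partially overlaps it — only the 55.82 mm² overlap (of its 101.37 mm²) is removed, clipping the outline — area = 391.41 mm²; the cube at (8, 1.5) does not reach this height (z outside [10.5, 19]); Taking the union: only the result so far is present, so the union is just that shape — area = 391.41 mm². At z = 20.4: the cylinder: section is a regular 24-gon, circumradius r=12 (area = (24/2)·12.000²·sin(360°/24) = 447.24 mm²); the 13×17.5 cube at (-3.5, 10.5) contributes its full rectangle (area 227.50 mm²); the sphere at (-0.5, 11) does not reach this height (|z−center|=15.900 > r=6.5); After the difference (first − rest): starting from the r=12 cylinder (447.24 mm²), the 13×17.5 cube at (-3.5, 10.5) partially overlaps it — only the 9.88 mm² overlap (of its 227.50 mm²) is removed, clipping the outline — area = 437.36 mm²; the cube at (8, 1.5) is not intersected at this z (z outside [10.5, 19]); Combining (union): only that combined region is present, so the union is just that shape — area = 437.36 mm². Checking containment: at z = 20.4 the cross-section extends beyond the z = 7.6 cross-section by about 46.01 mm².

part overhangs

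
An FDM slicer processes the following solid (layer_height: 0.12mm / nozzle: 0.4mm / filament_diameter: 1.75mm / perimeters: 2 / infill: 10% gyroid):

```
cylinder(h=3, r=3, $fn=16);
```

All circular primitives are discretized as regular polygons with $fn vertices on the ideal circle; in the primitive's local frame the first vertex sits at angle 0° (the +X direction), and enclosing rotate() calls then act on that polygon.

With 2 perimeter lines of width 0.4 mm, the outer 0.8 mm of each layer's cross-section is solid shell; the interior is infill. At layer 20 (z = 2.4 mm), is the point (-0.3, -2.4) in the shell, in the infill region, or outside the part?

At z = 2.4 mm: the r=3 cylinder gives a regular 16-gon of circumradius 3 (constant along its height). Overall, the cross-section is a single solid region. The nearest boundary edge runs (-1.15, -2.77)→(-0.00, -3.00); distance from the point to it = 0.53 mm. The point is inside the cross-section, 0.53 mm from the nearest boundary — within the 0.8 mm shell band (2 × 0.4).

shell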